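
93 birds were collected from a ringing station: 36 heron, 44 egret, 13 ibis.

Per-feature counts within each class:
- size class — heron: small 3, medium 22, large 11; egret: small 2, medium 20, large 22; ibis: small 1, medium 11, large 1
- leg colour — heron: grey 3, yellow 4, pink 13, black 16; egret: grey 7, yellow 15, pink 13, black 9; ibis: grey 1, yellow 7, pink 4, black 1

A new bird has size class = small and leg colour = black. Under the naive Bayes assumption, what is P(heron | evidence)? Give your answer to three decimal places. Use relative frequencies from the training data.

heron: (36/93) × (3/36) × (16/36) ≈ 0.0143369
egret: (44/93) × (2/44) × (9/44) ≈ 0.00439883
ibis: (13/93) × (1/13) × (1/13) ≈ 0.00082713
P(heron | x) = 0.0143369 / 0.01956286 ≈ 0.733

0.733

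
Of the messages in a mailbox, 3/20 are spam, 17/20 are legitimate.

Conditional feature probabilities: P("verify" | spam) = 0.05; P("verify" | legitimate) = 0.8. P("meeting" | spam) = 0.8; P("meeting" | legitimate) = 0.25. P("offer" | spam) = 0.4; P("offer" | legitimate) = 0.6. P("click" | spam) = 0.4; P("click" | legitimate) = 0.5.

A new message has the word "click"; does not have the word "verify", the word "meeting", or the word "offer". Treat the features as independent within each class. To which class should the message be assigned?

legitimate

spam: 0.15 × (1−0.05) × (1−0.8) × (1−0.4) × 0.4 = 0.00684
legitimate: 0.85 × (1−0.8) × (1−0.25) × (1−0.6) × 0.5 = 0.0255
Highest score → legitimate.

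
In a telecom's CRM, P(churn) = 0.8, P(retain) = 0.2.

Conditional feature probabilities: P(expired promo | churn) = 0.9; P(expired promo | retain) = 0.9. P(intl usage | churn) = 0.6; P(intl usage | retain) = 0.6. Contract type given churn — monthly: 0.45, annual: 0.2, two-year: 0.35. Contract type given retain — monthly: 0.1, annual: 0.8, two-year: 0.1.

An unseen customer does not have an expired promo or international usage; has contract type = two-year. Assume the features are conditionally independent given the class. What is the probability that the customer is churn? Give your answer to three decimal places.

churn: 0.8 × (1−0.9) × (1−0.6) × 0.35 = 0.0112
retain: 0.2 × (1−0.9) × (1−0.6) × 0.1 = 0.0008
P(churn | x) = 0.0112 / 0.012 ≈ 0.933

0.933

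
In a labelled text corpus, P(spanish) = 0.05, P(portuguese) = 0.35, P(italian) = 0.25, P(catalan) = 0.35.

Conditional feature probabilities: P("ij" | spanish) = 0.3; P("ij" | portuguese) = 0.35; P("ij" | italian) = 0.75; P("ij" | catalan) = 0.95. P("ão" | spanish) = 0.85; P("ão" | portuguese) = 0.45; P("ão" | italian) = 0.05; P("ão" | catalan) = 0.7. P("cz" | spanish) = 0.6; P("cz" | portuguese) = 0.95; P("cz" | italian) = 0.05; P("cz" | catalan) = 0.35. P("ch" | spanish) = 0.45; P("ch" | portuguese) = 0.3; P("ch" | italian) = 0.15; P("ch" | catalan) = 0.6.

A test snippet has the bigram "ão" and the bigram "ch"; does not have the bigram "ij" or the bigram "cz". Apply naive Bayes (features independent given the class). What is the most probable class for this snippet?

spanish

spanish: 0.05 × (1−0.3) × 0.85 × (1−0.6) × 0.45 = 0.005355
portuguese: 0.35 × (1−0.35) × 0.45 × (1−0.95) × 0.3 = 0.001535625
italian: 0.25 × (1−0.75) × 0.05 × (1−0.05) × 0.15 = 0.0004453125
catalan: 0.35 × (1−0.95) × 0.7 × (1−0.35) × 0.6 = 0.0047775
Highest score → spanish.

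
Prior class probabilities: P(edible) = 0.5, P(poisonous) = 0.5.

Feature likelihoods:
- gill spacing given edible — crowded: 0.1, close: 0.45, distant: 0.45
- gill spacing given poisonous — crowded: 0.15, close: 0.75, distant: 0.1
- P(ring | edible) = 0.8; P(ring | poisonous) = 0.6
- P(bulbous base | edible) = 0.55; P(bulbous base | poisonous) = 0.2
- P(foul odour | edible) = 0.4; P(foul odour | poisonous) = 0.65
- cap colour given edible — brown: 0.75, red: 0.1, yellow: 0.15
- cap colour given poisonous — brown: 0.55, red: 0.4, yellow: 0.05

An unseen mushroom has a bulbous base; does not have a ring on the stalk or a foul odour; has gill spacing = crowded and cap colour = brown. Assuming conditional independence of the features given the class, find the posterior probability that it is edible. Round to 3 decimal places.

edible: 0.5 × 0.1 × (1−0.8) × 0.55 × (1−0.4) × 0.75 = 0.002475
poisonous: 0.5 × 0.15 × (1−0.6) × 0.2 × (1−0.65) × 0.55 = 0.001155
P(edible | x) = 0.002475 / 0.00363 ≈ 0.682

0.682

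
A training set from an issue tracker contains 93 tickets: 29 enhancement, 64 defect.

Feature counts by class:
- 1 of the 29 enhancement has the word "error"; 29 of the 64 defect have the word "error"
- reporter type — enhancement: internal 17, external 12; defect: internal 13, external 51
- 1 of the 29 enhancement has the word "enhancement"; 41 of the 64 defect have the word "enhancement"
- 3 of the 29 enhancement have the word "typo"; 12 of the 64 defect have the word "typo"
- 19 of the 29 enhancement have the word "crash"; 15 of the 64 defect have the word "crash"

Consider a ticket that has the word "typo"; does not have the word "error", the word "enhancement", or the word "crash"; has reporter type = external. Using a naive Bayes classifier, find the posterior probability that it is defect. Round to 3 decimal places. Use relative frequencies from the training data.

enhancement: (29/93) × (28/29) × (12/29) × (28/29) × (3/29) × (10/29) ≈ 0.00429085
defect: (64/93) × (35/64) × (51/64) × (23/64) × (12/64) × (49/64) ≈ 0.0154718
P(defect | x) = 0.0154718 / 0.01976265 ≈ 0.783

0.783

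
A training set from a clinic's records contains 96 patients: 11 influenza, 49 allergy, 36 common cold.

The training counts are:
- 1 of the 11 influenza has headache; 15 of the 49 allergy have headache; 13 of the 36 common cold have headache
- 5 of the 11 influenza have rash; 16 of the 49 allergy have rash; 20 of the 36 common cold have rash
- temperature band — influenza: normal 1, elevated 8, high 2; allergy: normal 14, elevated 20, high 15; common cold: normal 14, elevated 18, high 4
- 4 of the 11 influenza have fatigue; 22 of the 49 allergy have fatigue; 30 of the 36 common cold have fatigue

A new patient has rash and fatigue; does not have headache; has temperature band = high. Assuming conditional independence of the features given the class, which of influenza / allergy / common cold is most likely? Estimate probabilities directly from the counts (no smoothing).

allergy

influenza: (11/96) × (10/11) × (5/11) × (2/11) × (4/11) ≈ 0.00313048
allergy: (49/96) × (34/49) × (16/49) × (15/49) × (22/49) ≈ 0.0158947
common cold: (36/96) × (23/36) × (20/36) × (4/36) × (30/36) ≈ 0.0123242
Highest score → allergy.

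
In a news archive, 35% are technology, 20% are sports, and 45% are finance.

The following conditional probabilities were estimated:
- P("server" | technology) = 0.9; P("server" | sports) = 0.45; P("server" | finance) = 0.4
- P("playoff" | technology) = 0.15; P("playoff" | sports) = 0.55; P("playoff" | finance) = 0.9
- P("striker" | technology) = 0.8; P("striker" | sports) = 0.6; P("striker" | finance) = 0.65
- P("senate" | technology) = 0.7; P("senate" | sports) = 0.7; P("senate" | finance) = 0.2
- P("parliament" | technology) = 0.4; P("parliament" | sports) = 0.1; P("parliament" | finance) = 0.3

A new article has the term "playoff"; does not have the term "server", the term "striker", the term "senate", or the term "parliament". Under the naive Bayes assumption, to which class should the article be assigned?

finance

technology: 0.35 × (1−0.9) × 0.15 × (1−0.8) × (1−0.7) × (1−0.4) = 0.000189
sports: 0.2 × (1−0.45) × 0.55 × (1−0.6) × (1−0.7) × (1−0.1) = 0.006534
finance: 0.45 × (1−0.4) × 0.9 × (1−0.65) × (1−0.2) × (1−0.3) = 0.047628
Highest score → finance.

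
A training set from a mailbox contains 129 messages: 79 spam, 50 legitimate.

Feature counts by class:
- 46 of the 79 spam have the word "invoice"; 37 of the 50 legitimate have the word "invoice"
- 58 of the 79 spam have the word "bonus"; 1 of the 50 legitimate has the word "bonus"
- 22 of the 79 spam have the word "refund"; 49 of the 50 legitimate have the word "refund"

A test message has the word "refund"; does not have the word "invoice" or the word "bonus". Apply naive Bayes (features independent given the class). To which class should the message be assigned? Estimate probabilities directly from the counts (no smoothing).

legitimate

spam: (79/129) × (33/79) × (21/79) × (22/79) ≈ 0.018937
legitimate: (50/129) × (13/50) × (49/50) × (49/50) ≈ 0.0967845
Highest score → legitimate.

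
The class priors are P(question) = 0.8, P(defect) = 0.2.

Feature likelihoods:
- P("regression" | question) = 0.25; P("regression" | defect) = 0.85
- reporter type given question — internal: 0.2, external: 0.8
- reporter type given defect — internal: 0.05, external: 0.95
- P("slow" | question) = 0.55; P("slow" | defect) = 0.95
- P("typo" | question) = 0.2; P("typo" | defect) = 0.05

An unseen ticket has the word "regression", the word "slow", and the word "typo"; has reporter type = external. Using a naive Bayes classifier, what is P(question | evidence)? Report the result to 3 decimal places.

question: 0.8 × 0.25 × 0.8 × 0.55 × 0.2 = 0.0176
defect: 0.2 × 0.85 × 0.95 × 0.95 × 0.05 = 0.00767125
P(question | x) = 0.0176 / 0.02527125 ≈ 0.696

0.696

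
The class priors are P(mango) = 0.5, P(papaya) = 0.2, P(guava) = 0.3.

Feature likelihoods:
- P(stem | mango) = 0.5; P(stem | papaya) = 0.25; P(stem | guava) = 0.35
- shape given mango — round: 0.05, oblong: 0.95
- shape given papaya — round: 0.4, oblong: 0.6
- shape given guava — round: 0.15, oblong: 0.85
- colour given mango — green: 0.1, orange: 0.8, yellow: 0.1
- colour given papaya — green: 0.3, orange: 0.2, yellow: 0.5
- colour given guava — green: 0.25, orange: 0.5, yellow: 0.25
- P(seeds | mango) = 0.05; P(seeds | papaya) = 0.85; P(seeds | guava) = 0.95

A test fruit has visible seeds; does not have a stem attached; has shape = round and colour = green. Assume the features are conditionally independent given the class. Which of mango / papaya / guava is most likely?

mango: 0.5 × (1−0.5) × 0.05 × 0.1 × 0.05 = 0.0000625
papaya: 0.2 × (1−0.25) × 0.4 × 0.3 × 0.85 = 0.0153
guava: 0.3 × (1−0.35) × 0.15 × 0.25 × 0.95 = 0.006946875
Highest score → papaya.

papaya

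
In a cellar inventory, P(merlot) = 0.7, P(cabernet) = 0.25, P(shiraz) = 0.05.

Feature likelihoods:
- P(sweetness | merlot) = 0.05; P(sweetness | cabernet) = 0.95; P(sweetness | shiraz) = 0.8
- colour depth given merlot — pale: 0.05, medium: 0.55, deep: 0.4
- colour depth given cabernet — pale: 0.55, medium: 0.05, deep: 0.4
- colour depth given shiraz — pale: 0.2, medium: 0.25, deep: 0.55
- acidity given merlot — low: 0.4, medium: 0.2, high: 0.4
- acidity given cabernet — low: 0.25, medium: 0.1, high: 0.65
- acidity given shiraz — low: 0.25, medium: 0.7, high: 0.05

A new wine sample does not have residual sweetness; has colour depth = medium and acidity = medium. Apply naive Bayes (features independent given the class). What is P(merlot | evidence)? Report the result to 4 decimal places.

merlot: 0.7 × (1−0.05) × 0.55 × 0.2 = 0.07315
cabernet: 0.25 × (1−0.95) × 0.05 × 0.1 = 0.0000625
shiraz: 0.05 × (1−0.8) × 0.25 × 0.7 = 0.00175
P(merlot | x) = 0.07315 / 0.0749625 ≈ 0.9758

0.9758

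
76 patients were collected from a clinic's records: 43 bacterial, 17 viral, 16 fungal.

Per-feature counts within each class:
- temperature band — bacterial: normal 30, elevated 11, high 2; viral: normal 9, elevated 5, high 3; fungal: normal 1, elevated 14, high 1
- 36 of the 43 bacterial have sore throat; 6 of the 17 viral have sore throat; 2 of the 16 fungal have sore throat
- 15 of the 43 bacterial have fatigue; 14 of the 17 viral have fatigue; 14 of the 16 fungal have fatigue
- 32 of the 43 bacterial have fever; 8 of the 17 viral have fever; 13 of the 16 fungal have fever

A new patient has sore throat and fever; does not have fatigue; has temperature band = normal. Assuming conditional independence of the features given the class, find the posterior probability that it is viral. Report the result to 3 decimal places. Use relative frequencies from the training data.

bacterial: (43/76) × (30/43) × (36/43) × (28/43) × (32/43) ≈ 0.160145
viral: (17/76) × (9/17) × (6/17) × (3/17) × (8/17) ≈ 0.00347092
fungal: (16/76) × (1/16) × (2/16) × (2/16) × (13/16) ≈ 0.000167044
P(viral | x) = 0.00347092 / 0.163782964 ≈ 0.021

0.021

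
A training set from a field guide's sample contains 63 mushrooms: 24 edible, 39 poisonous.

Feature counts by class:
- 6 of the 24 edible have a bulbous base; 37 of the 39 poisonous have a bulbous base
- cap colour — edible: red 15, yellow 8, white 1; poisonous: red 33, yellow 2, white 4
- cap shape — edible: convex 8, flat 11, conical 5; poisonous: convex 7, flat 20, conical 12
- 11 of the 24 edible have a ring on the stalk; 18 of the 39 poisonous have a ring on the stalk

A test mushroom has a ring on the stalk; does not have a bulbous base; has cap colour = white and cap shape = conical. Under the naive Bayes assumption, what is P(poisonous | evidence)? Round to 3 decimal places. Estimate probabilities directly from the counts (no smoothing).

0.289

edible: (24/63) × (18/24) × (1/24) × (5/24) × (11/24) ≈ 0.00113674
poisonous: (39/63) × (2/39) × (4/39) × (12/39) × (18/39) ≈ 0.000462391
P(poisonous | x) = 0.000462391 / 0.001599131 ≈ 0.289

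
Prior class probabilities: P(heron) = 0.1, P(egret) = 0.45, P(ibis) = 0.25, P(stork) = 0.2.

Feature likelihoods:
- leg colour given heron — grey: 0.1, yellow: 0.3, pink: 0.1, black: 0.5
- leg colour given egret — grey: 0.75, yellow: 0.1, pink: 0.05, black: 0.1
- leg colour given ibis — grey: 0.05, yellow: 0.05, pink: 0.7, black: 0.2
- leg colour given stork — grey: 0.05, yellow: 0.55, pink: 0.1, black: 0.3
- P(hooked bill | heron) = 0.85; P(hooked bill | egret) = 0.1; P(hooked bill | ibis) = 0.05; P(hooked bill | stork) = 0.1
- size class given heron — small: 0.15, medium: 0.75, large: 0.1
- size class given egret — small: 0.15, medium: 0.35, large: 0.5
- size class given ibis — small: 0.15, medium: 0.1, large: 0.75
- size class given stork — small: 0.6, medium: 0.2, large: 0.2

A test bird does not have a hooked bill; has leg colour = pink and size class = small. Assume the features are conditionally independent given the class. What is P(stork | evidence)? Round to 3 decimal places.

heron: 0.1 × 0.1 × (1−0.85) × 0.15 = 0.000225
egret: 0.45 × 0.05 × (1−0.1) × 0.15 = 0.0030375
ibis: 0.25 × 0.7 × (1−0.05) × 0.15 = 0.0249375
stork: 0.2 × 0.1 × (1−0.1) × 0.6 = 0.0108
P(stork | x) = 0.0108 / 0.039 ≈ 0.277

0.277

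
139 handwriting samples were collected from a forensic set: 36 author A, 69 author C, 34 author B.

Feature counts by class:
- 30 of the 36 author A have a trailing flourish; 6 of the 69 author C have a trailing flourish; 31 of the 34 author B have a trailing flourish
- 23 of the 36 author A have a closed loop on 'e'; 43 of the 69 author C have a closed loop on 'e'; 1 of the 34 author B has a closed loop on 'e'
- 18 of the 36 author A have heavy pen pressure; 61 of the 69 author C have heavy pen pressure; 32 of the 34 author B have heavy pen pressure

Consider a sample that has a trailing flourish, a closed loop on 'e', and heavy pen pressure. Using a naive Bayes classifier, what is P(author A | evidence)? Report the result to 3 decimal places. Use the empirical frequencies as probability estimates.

author A: (36/139) × (30/36) × (23/36) × (18/36) ≈ 0.0689448
author C: (69/139) × (6/69) × (43/69) × (61/69) ≈ 0.0237814
author B: (34/139) × (31/34) × (1/34) × (32/34) ≈ 0.00617361
P(author A | x) = 0.0689448 / 0.09889981 ≈ 0.697

0.697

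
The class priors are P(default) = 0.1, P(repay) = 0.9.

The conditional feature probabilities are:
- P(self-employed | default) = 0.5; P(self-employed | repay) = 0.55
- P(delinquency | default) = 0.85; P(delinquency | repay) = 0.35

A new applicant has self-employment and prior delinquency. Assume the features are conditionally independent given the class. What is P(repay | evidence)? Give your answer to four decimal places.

0.8030

default: 0.1 × 0.5 × 0.85 = 0.0425
repay: 0.9 × 0.55 × 0.35 = 0.17325
P(repay | x) = 0.17325 / 0.21575 ≈ 0.8030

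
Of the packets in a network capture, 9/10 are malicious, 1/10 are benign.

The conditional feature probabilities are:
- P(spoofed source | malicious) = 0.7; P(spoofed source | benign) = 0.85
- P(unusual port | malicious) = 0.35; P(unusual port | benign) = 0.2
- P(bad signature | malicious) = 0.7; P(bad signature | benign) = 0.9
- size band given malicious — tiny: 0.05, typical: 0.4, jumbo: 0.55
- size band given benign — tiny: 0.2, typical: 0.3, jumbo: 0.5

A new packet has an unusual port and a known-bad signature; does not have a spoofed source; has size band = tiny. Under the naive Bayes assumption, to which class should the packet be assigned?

malicious: 0.9 × (1−0.7) × 0.35 × 0.7 × 0.05 = 0.0033075
benign: 0.1 × (1−0.85) × 0.2 × 0.9 × 0.2 = 0.00054
Highest score → malicious.

malicious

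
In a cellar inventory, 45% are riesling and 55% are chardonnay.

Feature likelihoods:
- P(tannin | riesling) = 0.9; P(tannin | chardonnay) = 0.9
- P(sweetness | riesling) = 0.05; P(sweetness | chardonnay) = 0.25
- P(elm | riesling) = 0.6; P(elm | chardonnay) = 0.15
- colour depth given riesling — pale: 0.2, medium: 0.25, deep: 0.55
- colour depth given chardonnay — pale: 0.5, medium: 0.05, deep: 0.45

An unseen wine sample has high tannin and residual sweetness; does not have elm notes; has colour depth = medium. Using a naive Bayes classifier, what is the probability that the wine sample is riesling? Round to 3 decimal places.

riesling: 0.45 × 0.9 × 0.05 × (1−0.6) × 0.25 = 0.002025
chardonnay: 0.55 × 0.9 × 0.25 × (1−0.15) × 0.05 = 0.005259375
P(riesling | x) = 0.002025 / 0.007284375 ≈ 0.278

0.278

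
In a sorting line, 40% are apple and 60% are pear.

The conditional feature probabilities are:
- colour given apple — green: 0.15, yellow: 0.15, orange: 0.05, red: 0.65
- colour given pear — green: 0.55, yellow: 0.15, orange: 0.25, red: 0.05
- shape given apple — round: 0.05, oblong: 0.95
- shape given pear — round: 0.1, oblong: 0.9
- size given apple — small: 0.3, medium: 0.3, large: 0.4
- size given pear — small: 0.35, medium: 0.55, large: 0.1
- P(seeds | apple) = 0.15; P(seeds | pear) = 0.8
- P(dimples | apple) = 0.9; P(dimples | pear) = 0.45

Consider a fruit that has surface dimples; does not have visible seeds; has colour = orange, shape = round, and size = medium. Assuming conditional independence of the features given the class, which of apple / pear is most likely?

apple: 0.4 × 0.05 × 0.05 × 0.3 × (1−0.15) × 0.9 = 0.0002295
pear: 0.6 × 0.25 × 0.1 × 0.55 × (1−0.8) × 0.45 = 0.0007425
Highest score → pear.

pear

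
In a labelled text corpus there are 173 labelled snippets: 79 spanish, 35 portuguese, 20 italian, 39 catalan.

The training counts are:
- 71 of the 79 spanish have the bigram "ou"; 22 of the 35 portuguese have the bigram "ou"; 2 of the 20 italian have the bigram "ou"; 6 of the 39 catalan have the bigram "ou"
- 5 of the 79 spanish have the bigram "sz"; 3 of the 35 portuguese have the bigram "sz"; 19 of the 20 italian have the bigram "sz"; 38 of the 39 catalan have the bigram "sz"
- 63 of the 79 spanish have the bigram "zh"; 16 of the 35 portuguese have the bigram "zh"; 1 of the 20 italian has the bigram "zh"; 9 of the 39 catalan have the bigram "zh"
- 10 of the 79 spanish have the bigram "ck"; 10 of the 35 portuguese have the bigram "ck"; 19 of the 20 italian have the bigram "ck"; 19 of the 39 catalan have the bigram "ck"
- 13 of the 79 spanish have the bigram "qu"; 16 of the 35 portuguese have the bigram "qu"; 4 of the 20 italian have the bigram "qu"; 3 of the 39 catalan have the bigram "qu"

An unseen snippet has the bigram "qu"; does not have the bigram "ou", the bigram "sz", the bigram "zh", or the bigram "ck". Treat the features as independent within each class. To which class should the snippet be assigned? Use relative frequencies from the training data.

portuguese

spanish: (79/173) × (8/79) × (74/79) × (16/79) × (69/79) × (13/79) ≈ 0.0012609
portuguese: (35/173) × (13/35) × (32/35) × (19/35) × (25/35) × (16/35) ≈ 0.0121784
italian: (20/173) × (18/20) × (1/20) × (19/20) × (1/20) × (4/20) ≈ 0.000049422
catalan: (39/173) × (33/39) × (1/39) × (30/39) × (20/39) × (3/39) ≈ 0.000148416
Highest score → portuguese.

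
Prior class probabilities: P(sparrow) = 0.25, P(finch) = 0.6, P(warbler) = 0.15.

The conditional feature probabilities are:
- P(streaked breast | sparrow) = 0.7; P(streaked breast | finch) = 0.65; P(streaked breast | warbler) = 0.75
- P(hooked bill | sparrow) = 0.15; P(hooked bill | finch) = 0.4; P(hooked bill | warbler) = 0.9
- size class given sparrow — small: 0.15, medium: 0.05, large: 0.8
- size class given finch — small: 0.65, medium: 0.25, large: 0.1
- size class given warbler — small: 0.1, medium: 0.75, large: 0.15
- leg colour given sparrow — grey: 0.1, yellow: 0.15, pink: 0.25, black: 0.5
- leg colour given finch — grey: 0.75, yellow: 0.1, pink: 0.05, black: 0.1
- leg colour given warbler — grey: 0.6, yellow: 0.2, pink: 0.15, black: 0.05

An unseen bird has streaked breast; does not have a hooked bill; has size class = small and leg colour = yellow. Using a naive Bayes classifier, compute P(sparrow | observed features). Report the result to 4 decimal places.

0.1782

sparrow: 0.25 × 0.7 × (1−0.15) × 0.15 × 0.15 = 0.003346875
finch: 0.6 × 0.65 × (1−0.4) × 0.65 × 0.1 = 0.01521
warbler: 0.15 × 0.75 × (1−0.9) × 0.1 × 0.2 = 0.000225
P(sparrow | x) = 0.003346875 / 0.018781875 ≈ 0.1782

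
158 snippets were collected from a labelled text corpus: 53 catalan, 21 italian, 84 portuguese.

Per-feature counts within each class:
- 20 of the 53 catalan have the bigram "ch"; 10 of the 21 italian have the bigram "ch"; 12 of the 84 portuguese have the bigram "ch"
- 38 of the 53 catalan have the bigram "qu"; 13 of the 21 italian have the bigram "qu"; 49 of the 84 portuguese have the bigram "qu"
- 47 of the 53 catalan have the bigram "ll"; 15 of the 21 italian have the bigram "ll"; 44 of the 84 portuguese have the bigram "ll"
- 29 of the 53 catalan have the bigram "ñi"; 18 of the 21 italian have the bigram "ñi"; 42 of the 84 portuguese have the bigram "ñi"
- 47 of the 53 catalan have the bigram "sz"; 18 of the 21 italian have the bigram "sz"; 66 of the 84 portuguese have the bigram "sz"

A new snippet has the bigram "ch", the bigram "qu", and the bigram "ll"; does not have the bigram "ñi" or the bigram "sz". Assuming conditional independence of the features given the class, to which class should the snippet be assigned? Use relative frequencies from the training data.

catalan

catalan: (53/158) × (20/53) × (38/53) × (47/53) × (24/53) × (6/53) ≈ 0.00412585
italian: (21/158) × (10/21) × (13/21) × (15/21) × (3/21) × (3/21) ≈ 0.00057114
portuguese: (84/158) × (12/84) × (49/84) × (44/84) × (42/84) × (18/84) ≈ 0.00248644
Highest score → catalan.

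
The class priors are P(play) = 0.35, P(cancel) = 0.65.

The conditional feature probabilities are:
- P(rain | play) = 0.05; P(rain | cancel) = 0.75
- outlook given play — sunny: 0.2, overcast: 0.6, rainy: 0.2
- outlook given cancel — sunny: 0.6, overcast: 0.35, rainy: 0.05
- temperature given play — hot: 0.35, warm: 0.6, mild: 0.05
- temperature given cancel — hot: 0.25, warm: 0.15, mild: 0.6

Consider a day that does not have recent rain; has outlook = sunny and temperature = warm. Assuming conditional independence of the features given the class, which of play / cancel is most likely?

play: 0.35 × (1−0.05) × 0.2 × 0.6 = 0.0399
cancel: 0.65 × (1−0.75) × 0.6 × 0.15 = 0.014625
Highest score → play.

play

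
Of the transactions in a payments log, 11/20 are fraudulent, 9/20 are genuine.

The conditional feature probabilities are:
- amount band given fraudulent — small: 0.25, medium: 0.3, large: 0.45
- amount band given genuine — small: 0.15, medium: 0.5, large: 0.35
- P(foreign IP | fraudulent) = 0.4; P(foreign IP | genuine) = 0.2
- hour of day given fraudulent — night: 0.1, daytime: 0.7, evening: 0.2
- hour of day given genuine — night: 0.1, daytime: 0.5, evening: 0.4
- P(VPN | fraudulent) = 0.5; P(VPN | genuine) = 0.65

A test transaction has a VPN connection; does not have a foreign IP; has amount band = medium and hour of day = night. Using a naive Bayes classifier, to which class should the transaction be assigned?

genuine

fraudulent: 0.55 × 0.3 × (1−0.4) × 0.1 × 0.5 = 0.00495
genuine: 0.45 × 0.5 × (1−0.2) × 0.1 × 0.65 = 0.0117
Highest score → genuine.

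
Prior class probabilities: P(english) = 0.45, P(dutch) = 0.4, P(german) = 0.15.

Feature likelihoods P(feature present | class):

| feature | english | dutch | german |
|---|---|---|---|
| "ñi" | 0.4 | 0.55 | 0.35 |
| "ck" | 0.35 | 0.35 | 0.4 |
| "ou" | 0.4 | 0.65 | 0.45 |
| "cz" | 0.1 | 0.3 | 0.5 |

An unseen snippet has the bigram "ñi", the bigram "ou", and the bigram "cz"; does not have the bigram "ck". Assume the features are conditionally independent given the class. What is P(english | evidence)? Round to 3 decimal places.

0.118

english: 0.45 × 0.4 × (1−0.35) × 0.4 × 0.1 = 0.00468
dutch: 0.4 × 0.55 × (1−0.35) × 0.65 × 0.3 = 0.027885
german: 0.15 × 0.35 × (1−0.4) × 0.45 × 0.5 = 0.0070875
P(english | x) = 0.00468 / 0.0396525 ≈ 0.118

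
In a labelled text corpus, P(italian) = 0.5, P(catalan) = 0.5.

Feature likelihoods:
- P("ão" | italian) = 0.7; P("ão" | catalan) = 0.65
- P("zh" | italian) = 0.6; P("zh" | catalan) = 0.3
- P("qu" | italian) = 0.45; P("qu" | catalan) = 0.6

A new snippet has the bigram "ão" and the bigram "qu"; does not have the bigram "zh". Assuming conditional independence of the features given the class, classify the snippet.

italian: 0.5 × 0.7 × (1−0.6) × 0.45 = 0.063
catalan: 0.5 × 0.65 × (1−0.3) × 0.6 = 0.1365
Highest score → catalan.

catalan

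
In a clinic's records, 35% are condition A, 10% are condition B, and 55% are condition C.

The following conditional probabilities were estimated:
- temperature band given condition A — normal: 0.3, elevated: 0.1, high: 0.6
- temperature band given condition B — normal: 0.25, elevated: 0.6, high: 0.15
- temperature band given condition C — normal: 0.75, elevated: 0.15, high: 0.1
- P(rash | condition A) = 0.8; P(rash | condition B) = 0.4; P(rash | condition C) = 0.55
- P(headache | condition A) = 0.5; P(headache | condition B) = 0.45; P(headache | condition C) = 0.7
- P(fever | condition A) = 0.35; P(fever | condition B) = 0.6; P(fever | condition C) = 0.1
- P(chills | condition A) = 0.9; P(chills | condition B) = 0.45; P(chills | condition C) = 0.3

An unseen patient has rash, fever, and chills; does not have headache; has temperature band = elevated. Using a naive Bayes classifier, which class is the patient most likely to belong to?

condition A

condition A: 0.35 × 0.1 × 0.8 × (1−0.5) × 0.35 × 0.9 = 0.00441
condition B: 0.1 × 0.6 × 0.4 × (1−0.45) × 0.6 × 0.45 = 0.003564
condition C: 0.55 × 0.15 × 0.55 × (1−0.7) × 0.1 × 0.3 = 0.000408375
Highest score → condition A.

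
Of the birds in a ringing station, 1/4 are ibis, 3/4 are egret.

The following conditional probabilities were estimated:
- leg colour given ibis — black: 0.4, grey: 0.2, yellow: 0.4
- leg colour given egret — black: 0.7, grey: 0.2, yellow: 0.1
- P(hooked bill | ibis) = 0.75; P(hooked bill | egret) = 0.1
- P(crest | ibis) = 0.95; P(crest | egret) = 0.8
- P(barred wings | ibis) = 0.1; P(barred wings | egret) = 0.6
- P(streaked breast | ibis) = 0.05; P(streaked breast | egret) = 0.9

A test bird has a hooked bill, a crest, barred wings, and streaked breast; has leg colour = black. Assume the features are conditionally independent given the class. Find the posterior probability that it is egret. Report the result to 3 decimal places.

0.985

ibis: 0.25 × 0.4 × 0.75 × 0.95 × 0.1 × 0.05 = 0.00035625
egret: 0.75 × 0.7 × 0.1 × 0.8 × 0.6 × 0.9 = 0.02268
P(egret | x) = 0.02268 / 0.02303625 ≈ 0.985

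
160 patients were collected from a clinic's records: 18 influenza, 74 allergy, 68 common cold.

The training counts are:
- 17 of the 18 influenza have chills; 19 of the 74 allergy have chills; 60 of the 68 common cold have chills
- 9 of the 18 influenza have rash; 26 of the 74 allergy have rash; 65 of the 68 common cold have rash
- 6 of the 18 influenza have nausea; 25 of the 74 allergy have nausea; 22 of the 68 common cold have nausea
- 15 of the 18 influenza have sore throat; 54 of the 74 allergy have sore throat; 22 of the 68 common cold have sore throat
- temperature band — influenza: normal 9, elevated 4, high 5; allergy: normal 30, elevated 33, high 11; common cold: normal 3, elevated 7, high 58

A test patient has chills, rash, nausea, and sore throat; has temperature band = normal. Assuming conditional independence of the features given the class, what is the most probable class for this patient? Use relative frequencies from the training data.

influenza

influenza: (18/160) × (17/18) × (9/18) × (6/18) × (15/18) × (9/18) ≈ 0.00737847
allergy: (74/160) × (19/74) × (26/74) × (25/74) × (54/74) × (30/74) ≈ 0.00416999
common cold: (68/160) × (60/68) × (65/68) × (22/68) × (22/68) × (3/68) ≈ 0.0016553
Highest score → influenza.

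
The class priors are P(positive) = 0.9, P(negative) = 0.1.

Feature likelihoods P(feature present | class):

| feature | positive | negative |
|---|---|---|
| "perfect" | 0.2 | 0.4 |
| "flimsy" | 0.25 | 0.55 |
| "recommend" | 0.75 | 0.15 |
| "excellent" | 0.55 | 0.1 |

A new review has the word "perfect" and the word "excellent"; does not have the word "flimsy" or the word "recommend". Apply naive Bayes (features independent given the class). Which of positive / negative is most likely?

positive

positive: 0.9 × 0.2 × (1−0.25) × (1−0.75) × 0.55 = 0.0185625
negative: 0.1 × 0.4 × (1−0.55) × (1−0.15) × 0.1 = 0.00153
Highest score → positive.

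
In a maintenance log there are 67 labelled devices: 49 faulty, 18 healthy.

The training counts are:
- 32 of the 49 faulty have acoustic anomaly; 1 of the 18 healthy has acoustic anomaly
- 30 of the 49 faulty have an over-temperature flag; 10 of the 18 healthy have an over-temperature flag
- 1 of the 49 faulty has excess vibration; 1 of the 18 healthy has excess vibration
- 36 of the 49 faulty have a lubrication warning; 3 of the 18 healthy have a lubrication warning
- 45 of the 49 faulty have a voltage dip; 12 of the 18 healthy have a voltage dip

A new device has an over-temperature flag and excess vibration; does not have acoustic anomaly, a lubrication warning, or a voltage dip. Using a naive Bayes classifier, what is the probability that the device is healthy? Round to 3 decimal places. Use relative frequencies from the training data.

0.969

faulty: (49/67) × (17/49) × (30/49) × (1/49) × (13/49) × (4/49) ≈ 0.0000686617
healthy: (18/67) × (17/18) × (10/18) × (1/18) × (15/18) × (6/18) ≈ 0.00217534
P(healthy | x) = 0.00217534 / 0.0022440017 ≈ 0.969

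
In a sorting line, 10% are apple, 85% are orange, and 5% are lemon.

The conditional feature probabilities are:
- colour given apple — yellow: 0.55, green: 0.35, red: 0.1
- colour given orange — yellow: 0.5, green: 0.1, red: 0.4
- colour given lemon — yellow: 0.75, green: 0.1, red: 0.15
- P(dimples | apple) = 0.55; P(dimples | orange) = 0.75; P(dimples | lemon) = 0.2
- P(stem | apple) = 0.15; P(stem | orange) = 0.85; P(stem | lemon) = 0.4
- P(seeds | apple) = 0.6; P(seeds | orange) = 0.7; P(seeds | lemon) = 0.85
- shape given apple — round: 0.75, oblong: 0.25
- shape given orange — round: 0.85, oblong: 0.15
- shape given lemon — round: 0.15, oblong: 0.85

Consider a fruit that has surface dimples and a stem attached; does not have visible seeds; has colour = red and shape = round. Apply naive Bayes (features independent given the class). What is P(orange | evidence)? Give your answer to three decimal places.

0.995

apple: 0.1 × 0.1 × 0.55 × 0.15 × (1−0.6) × 0.75 = 0.0002475
orange: 0.85 × 0.4 × 0.75 × 0.85 × (1−0.7) × 0.85 = 0.05527125
lemon: 0.05 × 0.15 × 0.2 × 0.4 × (1−0.85) × 0.15 = 0.0000135
P(orange | x) = 0.05527125 / 0.05553225 ≈ 0.995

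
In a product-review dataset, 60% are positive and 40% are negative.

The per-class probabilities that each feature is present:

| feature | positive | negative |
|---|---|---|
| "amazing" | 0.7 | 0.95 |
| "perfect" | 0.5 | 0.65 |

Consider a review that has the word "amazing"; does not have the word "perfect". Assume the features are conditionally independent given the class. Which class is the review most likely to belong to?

positive

positive: 0.6 × 0.7 × (1−0.5) = 0.21
negative: 0.4 × 0.95 × (1−0.65) = 0.133
Highest score → positive.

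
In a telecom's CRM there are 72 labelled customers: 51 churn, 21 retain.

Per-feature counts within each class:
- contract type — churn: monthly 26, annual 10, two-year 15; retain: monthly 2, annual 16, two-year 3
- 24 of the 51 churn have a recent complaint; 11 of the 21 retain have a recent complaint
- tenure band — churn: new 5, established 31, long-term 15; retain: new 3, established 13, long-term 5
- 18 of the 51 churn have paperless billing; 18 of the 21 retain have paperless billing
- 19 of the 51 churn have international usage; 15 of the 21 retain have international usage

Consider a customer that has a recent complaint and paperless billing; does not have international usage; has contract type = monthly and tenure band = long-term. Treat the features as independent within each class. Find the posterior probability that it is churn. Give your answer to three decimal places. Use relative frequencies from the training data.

0.929

churn: (51/72) × (26/51) × (24/51) × (15/51) × (18/51) × (32/51) ≈ 0.0110684
retain: (21/72) × (2/21) × (11/21) × (5/21) × (18/21) × (6/21) ≈ 0.000848412
P(churn | x) = 0.0110684 / 0.011916812 ≈ 0.929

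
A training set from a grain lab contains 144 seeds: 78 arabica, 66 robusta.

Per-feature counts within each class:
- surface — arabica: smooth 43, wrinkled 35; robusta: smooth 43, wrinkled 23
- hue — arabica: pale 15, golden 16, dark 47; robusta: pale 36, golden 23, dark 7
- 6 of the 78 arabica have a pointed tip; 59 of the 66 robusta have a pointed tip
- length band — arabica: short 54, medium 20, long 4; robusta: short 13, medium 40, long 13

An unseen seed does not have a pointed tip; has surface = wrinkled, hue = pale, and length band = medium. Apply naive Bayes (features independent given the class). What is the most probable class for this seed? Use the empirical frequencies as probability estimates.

arabica

arabica: (78/144) × (35/78) × (15/78) × (72/78) × (20/78) ≈ 0.0110631
robusta: (66/144) × (23/66) × (36/66) × (7/66) × (40/66) ≈ 0.00560008
Highest score → arabica.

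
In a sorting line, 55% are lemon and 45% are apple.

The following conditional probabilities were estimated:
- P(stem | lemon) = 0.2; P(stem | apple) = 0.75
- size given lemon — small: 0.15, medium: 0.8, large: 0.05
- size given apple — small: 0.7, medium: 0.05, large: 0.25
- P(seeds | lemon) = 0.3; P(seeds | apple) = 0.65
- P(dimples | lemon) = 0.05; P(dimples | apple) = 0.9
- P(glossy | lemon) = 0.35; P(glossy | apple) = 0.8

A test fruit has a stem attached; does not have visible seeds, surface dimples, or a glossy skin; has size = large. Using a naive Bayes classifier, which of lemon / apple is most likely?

lemon

lemon: 0.55 × 0.2 × 0.05 × (1−0.3) × (1−0.05) × (1−0.35) = 0.002377375
apple: 0.45 × 0.75 × 0.25 × (1−0.65) × (1−0.9) × (1−0.8) = 0.000590625
Highest score → lemon.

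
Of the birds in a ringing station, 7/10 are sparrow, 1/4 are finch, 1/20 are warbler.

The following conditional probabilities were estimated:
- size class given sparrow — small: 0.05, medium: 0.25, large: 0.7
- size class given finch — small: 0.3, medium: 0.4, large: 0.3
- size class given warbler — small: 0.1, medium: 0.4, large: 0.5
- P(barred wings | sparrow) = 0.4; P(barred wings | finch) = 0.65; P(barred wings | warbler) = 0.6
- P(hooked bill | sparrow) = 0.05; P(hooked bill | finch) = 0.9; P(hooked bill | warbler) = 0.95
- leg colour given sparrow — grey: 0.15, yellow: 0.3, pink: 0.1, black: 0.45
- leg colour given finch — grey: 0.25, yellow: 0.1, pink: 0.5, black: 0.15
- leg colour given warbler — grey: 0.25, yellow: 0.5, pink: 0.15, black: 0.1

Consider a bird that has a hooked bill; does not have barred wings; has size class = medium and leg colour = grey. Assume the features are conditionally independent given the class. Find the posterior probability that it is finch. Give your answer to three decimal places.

0.746

sparrow: 0.7 × 0.25 × (1−0.4) × 0.05 × 0.15 = 0.0007875
finch: 0.25 × 0.4 × (1−0.65) × 0.9 × 0.25 = 0.007875
warbler: 0.05 × 0.4 × (1−0.6) × 0.95 × 0.25 = 0.0019
P(finch | x) = 0.007875 / 0.0105625 ≈ 0.746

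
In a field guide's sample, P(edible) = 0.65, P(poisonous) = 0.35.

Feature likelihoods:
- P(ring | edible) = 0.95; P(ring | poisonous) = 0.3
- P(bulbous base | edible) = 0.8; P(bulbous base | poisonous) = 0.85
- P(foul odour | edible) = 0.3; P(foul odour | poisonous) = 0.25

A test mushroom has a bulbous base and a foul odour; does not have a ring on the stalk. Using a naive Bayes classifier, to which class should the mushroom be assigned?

poisonous

edible: 0.65 × (1−0.95) × 0.8 × 0.3 = 0.0078
poisonous: 0.35 × (1−0.3) × 0.85 × 0.25 = 0.0520625
Highest score → poisonous.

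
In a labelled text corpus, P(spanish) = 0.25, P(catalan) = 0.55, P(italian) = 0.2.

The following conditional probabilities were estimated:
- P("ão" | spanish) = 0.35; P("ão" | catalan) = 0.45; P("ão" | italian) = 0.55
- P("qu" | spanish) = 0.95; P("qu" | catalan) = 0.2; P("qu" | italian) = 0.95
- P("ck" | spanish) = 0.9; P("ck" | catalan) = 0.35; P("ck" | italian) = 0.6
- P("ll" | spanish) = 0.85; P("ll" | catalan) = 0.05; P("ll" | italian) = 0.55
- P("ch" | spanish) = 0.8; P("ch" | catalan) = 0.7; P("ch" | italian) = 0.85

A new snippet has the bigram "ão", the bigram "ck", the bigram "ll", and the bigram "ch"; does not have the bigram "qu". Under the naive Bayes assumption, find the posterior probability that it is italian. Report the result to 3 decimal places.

spanish: 0.25 × 0.35 × (1−0.95) × 0.9 × 0.85 × 0.8 = 0.0026775
catalan: 0.55 × 0.45 × (1−0.2) × 0.35 × 0.05 × 0.7 = 0.0024255
italian: 0.2 × 0.55 × (1−0.95) × 0.6 × 0.55 × 0.85 = 0.00154275
P(italian | x) = 0.00154275 / 0.00664575 ≈ 0.232

0.232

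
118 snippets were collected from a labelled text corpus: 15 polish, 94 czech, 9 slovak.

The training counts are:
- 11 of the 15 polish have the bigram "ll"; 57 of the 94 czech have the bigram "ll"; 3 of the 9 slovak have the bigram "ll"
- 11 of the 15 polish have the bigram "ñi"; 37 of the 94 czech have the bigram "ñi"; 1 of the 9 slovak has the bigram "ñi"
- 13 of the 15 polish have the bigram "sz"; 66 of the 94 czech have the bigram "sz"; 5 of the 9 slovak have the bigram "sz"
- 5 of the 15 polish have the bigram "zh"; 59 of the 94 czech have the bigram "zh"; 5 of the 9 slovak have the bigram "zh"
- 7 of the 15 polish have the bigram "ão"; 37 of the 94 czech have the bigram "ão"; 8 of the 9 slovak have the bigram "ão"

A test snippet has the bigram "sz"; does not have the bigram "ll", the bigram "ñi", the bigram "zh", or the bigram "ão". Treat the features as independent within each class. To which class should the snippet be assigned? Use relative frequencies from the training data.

polish: (15/118) × (4/15) × (4/15) × (13/15) × (10/15) × (8/15) ≈ 0.00278552
czech: (94/118) × (37/94) × (57/94) × (66/94) × (35/94) × (57/94) ≈ 0.0301419
slovak: (9/118) × (6/9) × (8/9) × (5/9) × (4/9) × (1/9) ≈ 0.00123999
Highest score → czech.

czech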